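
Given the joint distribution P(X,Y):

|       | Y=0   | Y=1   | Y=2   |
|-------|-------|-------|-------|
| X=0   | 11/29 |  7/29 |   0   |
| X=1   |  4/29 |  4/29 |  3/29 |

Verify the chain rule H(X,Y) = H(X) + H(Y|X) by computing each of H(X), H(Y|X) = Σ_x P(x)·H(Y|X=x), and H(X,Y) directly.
H(X) = 0.9576 bits, H(Y|X) = 1.1949 bits, H(X,Y) = 2.1525 bits

Marginal of X (row sums):
  P(X=0) = 11/29 + 7/29 + 0 = 18/29
  P(X=1) = 4/29 + 4/29 + 3/29 = 11/29
H(X) = -[(18/29)·log₂(18/29) + (11/29)·log₂(11/29)]
  = 0.4271 + 0.5305 = 0.9576 bits

H(Y|X) = Σ_x P(x)·H(Y|X=x):
  X=0: P(X=0) = 18/29, P(Y|X=0) = (11/18, 7/18, 0) → H(Y|X=0) = 0.9641
  X=1: P(X=1) = 11/29, P(Y|X=1) = (4/11, 4/11, 3/11) → H(Y|X=1) = 1.5726
H(Y|X) = (18/29)·0.9641 + (11/29)·1.5726 = 1.1949 bits

H(X,Y) = -Σ_{x,y} P(x,y) log₂ P(x,y). Per-cell terms -P(x,y)·log₂P(x,y):
  X=0: 0.5305, 0.4950, 0.0000
  X=1: 0.3942, 0.3942, 0.3386
  (cells with P = 0 contribute 0)
Sum of the 6 terms: H(X,Y) = 2.1525 bits

Chain rule check:
  H(X) + H(Y|X) = 0.9576 + 1.1949 = 2.1525 bits
  H(X,Y) = 2.1525 bits
✓ Chain rule verified.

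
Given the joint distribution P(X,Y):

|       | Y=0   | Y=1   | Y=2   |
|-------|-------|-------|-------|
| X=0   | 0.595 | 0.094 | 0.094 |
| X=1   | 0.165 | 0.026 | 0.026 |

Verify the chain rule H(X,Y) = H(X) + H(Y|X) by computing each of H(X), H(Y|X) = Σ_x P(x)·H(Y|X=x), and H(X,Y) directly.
H(X) = 0.7547 bits, H(Y|X) = 1.0350 bits, H(X,Y) = 1.7897 bits

Marginal of X (row sums):
  P(X=0) = 0.595 + 0.094 + 0.094 = 0.783
  P(X=1) = 0.165 + 0.026 + 0.026 = 0.217
H(X) = -[0.783·log₂(0.783) + 0.217·log₂(0.217)]
  = 0.276333 + 0.478319 = 0.7547 bits

H(Y|X) = Σ_x P(x)·H(Y|X=x):
  X=0: P(X=0) = 0.783, P(Y|X=0) = (595/783, 94/783, 94/783) → H(Y|X=0) = 1.035312
  X=1: P(X=1) = 0.217, P(Y|X=1) = (165/217, 26/217, 26/217) → H(Y|X=1) = 1.034058
H(Y|X) = 0.783·1.035312 + 0.217·1.034058 = 1.0350 bits

H(X,Y) = -Σ_{x,y} P(x,y) log₂ P(x,y). Per-cell terms -P(x,y)·log₂P(x,y):
  X=0: 0.445678, 0.320652, 0.320652
  X=1: 0.428911, 0.136899, 0.136899
Sum of the 6 terms: H(X,Y) = 1.7897 bits

Chain rule check:
  H(X) + H(Y|X) = 0.7547 + 1.0350 = 1.7897 bits
  H(X,Y) = 1.7897 bits
✓ Chain rule verified.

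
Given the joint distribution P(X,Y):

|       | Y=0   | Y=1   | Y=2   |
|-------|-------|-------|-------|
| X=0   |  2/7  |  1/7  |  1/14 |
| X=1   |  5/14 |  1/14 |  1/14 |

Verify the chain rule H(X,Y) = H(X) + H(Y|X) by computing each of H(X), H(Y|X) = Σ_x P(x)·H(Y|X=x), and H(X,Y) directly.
H(X) = 1.0000 bits, H(Y|X) = 1.2638 bits, H(X,Y) = 2.2638 bits

Marginal of X (row sums):
  P(X=0) = 2/7 + 1/7 + 1/14 = 1/2
  P(X=1) = 5/14 + 1/14 + 1/14 = 1/2
H(X) = -[(1/2)·log₂(1/2) + (1/2)·log₂(1/2)]
  = 0.50000 + 0.50000 = 1.0000 bits

H(Y|X) = Σ_x P(x)·H(Y|X=x):
  X=0: P(X=0) = 1/2, P(Y|X=0) = (4/7, 2/7, 1/7) → H(Y|X=0) = 1.37878
  X=1: P(X=1) = 1/2, P(Y|X=1) = (5/7, 1/7, 1/7) → H(Y|X=1) = 1.14883
H(Y|X) = (1/2)·1.37878 + (1/2)·1.14883 = 1.2638 bits

H(X,Y) = -Σ_{x,y} P(x,y) log₂ P(x,y). Per-cell terms -P(x,y)·log₂P(x,y):
  X=0: 0.51639, 0.40105, 0.27195
  X=1: 0.53051, 0.27195, 0.27195
Sum of the 6 terms: H(X,Y) = 2.2638 bits

Chain rule check:
  H(X) + H(Y|X) = 1.0000 + 1.2638 = 2.2638 bits
  H(X,Y) = 2.2638 bits
✓ Chain rule verified.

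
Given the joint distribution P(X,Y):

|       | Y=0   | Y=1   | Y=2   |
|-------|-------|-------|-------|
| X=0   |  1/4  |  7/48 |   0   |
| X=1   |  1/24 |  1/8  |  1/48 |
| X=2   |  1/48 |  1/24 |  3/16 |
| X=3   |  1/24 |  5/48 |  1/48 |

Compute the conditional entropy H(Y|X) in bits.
1.0821 bits

H(Y|X) = H(X,Y) - H(X)

H(X,Y) = -Σ_{x,y} P(x,y) log₂ P(x,y). Per-cell terms -P(x,y)·log₂P(x,y):
  X=0: 0.50000, 0.40507, 0.00000
  X=1: 0.19104, 0.37500, 0.11635
  X=2: 0.11635, 0.19104, 0.45282
  X=3: 0.19104, 0.33990, 0.11635
  (cells with P = 0 contribute 0)
Sum of the 12 terms: H(X,Y) = 2.9950 bits

Marginal of X (row sums):
  P(X=0) = 1/4 + 7/48 + 0 = 19/48
  P(X=1) = 1/24 + 1/8 + 1/48 = 3/16
  P(X=2) = 1/48 + 1/24 + 3/16 = 1/4
  P(X=3) = 1/24 + 5/48 + 1/48 = 1/6
H(X) = -[(19/48)·log₂(19/48) + (3/16)·log₂(3/16) + (1/4)·log₂(1/4) + (1/6)·log₂(1/6)]
  = 0.52924 + 0.45282 + 0.50000 + 0.43083 = 1.9129 bits

H(Y|X) = H(X,Y) - H(X) = 2.9950 - 1.9129 = 1.0821 bits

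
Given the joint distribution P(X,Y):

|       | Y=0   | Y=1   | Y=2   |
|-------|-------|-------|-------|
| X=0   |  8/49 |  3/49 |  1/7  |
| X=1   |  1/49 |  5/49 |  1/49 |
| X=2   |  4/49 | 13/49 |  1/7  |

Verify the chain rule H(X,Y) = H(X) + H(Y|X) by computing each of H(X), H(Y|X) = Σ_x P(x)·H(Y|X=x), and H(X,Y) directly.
H(X) = 1.4362 bits, H(Y|X) = 1.4077 bits, H(X,Y) = 2.8438 bits

Marginal of X (row sums):
  P(X=0) = 8/49 + 3/49 + 1/7 = 18/49
  P(X=1) = 1/49 + 5/49 + 1/49 = 1/7
  P(X=2) = 4/49 + 13/49 + 1/7 = 24/49
H(X) = -[(18/49)·log₂(18/49) + (1/7)·log₂(1/7) + (24/49)·log₂(24/49)]
  = 0.53074 + 0.40105 + 0.50437 = 1.4362 bits

H(Y|X) = Σ_x P(x)·H(Y|X=x):
  X=0: P(X=0) = 18/49, P(Y|X=0) = (4/9, 1/6, 7/18) → H(Y|X=0) = 1.48068
  X=1: P(X=1) = 1/7, P(Y|X=1) = (1/7, 5/7, 1/7) → H(Y|X=1) = 1.14883
  X=2: P(X=2) = 24/49, P(Y|X=2) = (1/6, 13/24, 7/24) → H(Y|X=2) = 1.42841
H(Y|X) = (18/49)·1.48068 + (1/7)·1.14883 + (24/49)·1.42841 = 1.4077 bits

H(X,Y) = -Σ_{x,y} P(x,y) log₂ P(x,y). Per-cell terms -P(x,y)·log₂P(x,y):
  X=0: 0.42689, 0.24672, 0.40105
  X=1: 0.11459, 0.33600, 0.11459
  X=2: 0.29508, 0.50787, 0.40105
Sum of the 9 terms: H(X,Y) = 2.8438 bits

Chain rule check:
  H(X) + H(Y|X) = 1.4362 + 1.4077 = 2.8439 bits
  H(X,Y) = 2.8438 bits
✓ Chain rule verified (Δ = 0.0001 is 4-dp rounding noise: each of the three values was rounded independently).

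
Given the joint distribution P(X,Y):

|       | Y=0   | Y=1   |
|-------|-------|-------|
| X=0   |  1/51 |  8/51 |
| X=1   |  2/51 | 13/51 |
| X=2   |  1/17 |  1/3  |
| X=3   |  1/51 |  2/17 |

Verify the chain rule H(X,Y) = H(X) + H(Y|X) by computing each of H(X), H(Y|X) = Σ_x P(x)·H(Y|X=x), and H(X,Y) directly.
H(X) = 1.8837 bits, H(Y|X) = 0.5758 bits, H(X,Y) = 2.4595 bits

Marginal of X (row sums):
  P(X=0) = 1/51 + 8/51 = 3/17
  P(X=1) = 2/51 + 13/51 = 5/17
  P(X=2) = 1/17 + 1/3 = 20/51
  P(X=3) = 1/51 + 2/17 = 7/51
H(X) = -[(3/17)·log₂(3/17) + (5/17)·log₂(5/17) + (20/51)·log₂(20/51) + (7/51)·log₂(7/51)]
  = 0.44162 + 0.51927 + 0.52961 + 0.39324 = 1.8837 bits

H(Y|X) = Σ_x P(x)·H(Y|X=x):
  X=0: P(X=0) = 3/17, P(Y|X=0) = (1/9, 8/9) → H(Y|X=0) = 0.50326
  X=1: P(X=1) = 5/17, P(Y|X=1) = (2/15, 13/15) → H(Y|X=1) = 0.56651
  X=2: P(X=2) = 20/51, P(Y|X=2) = (3/20, 17/20) → H(Y|X=2) = 0.60984
  X=3: P(X=3) = 7/51, P(Y|X=3) = (1/7, 6/7) → H(Y|X=3) = 0.59167
H(Y|X) = (3/17)·0.50326 + (5/17)·0.56651 + (20/51)·0.60984 + (7/51)·0.59167 = 0.5758 bits

H(X,Y) = -Σ_{x,y} P(x,y) log₂ P(x,y). Per-cell terms -P(x,y)·log₂P(x,y):
  X=0: 0.11122, 0.41920
  X=1: 0.18323, 0.50266
  X=2: 0.24044, 0.52832
  X=3: 0.11122, 0.36323
Sum of the 8 terms: H(X,Y) = 2.4595 bits

Chain rule check:
  H(X) + H(Y|X) = 1.8837 + 0.5758 = 2.4595 bits
  H(X,Y) = 2.4595 bits
✓ Chain rule verified.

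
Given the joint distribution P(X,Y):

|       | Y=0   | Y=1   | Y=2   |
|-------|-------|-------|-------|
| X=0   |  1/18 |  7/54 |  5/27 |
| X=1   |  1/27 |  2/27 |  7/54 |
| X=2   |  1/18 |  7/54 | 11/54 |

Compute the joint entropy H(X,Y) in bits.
2.9820 bits

H(X,Y) = -Σ_{x,y} P(x,y) log₂ P(x,y). Per-cell terms -P(x,y)·log₂P(x,y):
  X=0: 0.2317, 0.3821, 0.4505
  X=1: 0.1761, 0.2781, 0.3821
  X=2: 0.2317, 0.3821, 0.4676
Sum of the 9 terms: H(X,Y) = 2.9820 bits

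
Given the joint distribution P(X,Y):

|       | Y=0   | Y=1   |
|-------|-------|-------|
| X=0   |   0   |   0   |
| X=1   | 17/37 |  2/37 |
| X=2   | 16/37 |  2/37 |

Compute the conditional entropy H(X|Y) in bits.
0.9994 bits

H(X|Y) = H(X,Y) - H(Y)

H(X,Y) = -Σ_{x,y} P(x,y) log₂ P(x,y). Per-cell terms -P(x,y)·log₂P(x,y):
  X=0: 0.00000, 0.00000
  X=1: 0.51551, 0.22754
  X=2: 0.52301, 0.22754
  (cells with P = 0 contribute 0)
Sum of the 6 terms: H(X,Y) = 1.4936 bits

Marginal of Y (column sums):
  P(Y=0) = 0 + 17/37 + 16/37 = 33/37
  P(Y=1) = 0 + 2/37 + 2/37 = 4/37
H(Y) = -[(33/37)·log₂(33/37) + (4/37)·log₂(4/37)]
  = 0.14722 + 0.34697 = 0.4942 bits

H(X|Y) = H(X,Y) - H(Y) = 1.4936 - 0.4942 = 0.9994 bits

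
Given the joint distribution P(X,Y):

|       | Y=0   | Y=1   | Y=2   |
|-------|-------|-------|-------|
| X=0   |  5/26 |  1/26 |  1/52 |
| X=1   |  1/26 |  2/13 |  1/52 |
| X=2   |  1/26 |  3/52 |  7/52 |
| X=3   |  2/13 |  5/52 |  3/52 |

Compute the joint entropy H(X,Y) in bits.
3.2391 bits

H(X,Y) = -Σ_{x,y} P(x,y) log₂ P(x,y). Per-cell terms -P(x,y)·log₂P(x,y):
  X=0: 0.45741, 0.18079, 0.10962
  X=1: 0.18079, 0.41545, 0.10962
  X=2: 0.18079, 0.23743, 0.38945
  X=3: 0.41545, 0.32486, 0.23743
Sum of the 12 terms: H(X,Y) = 3.2391 bits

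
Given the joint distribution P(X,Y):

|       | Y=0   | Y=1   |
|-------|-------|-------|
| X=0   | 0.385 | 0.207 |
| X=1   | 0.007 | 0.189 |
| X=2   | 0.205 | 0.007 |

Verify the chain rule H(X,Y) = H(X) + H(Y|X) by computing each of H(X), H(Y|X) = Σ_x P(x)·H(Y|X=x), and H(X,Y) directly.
H(X) = 1.3830 bits, H(Y|X) = 0.6407 bits, H(X,Y) = 2.0237 bits

Marginal of X (row sums):
  P(X=0) = 0.385 + 0.207 = 0.592
  P(X=1) = 0.007 + 0.189 = 0.196
  P(X=2) = 0.205 + 0.007 = 0.212
H(X) = -[0.592·log₂(0.592) + 0.196·log₂(0.196) + 0.212·log₂(0.212)]
  = 0.44775 + 0.46081 + 0.47443 = 1.3830 bits

H(Y|X) = Σ_x P(x)·H(Y|X=x):
  X=0: P(X=0) = 0.592, P(Y|X=0) = (385/592, 207/592) → H(Y|X=0) = 0.93377
  X=1: P(X=1) = 0.196, P(Y|X=1) = (1/28, 27/28) → H(Y|X=1) = 0.22228
  X=2: P(X=2) = 0.212, P(Y|X=2) = (205/212, 7/212) → H(Y|X=2) = 0.20931
H(Y|X) = 0.592·0.93377 + 0.196·0.22228 + 0.212·0.20931 = 0.6407 bits

H(X,Y) = -Σ_{x,y} P(x,y) log₂ P(x,y). Per-cell terms -P(x,y)·log₂P(x,y):
  X=0: 0.53017, 0.47037
  X=1: 0.05011, 0.45427
  X=2: 0.46869, 0.05011
Sum of the 6 terms: H(X,Y) = 2.0237 bits

Chain rule check:
  H(X) + H(Y|X) = 1.3830 + 0.6407 = 2.0237 bits
  H(X,Y) = 2.0237 bits
✓ Chain rule verified.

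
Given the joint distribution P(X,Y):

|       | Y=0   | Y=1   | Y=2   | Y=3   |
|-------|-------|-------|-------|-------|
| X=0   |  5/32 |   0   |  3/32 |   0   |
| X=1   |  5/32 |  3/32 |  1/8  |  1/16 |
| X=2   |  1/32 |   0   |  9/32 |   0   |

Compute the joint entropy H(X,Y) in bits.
2.7732 bits

H(X,Y) = -Σ_{x,y} P(x,y) log₂ P(x,y). Per-cell terms -P(x,y)·log₂P(x,y):
  X=0: 0.41845, 0.00000, 0.32016, 0.00000
  X=1: 0.41845, 0.32016, 0.37500, 0.25000
  X=2: 0.15625, 0.00000, 0.51471, 0.00000
  (cells with P = 0 contribute 0)
Sum of the 12 terms: H(X,Y) = 2.7732 bits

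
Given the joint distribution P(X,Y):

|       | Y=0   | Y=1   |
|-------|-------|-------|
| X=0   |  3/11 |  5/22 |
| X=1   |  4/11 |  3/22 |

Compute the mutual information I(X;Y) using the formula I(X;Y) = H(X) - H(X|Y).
0.0260 bits

I(X;Y) = H(X) - H(X|Y)

Marginal of X (row sums):
  P(X=0) = 3/11 + 5/22 = 1/2
  P(X=1) = 4/11 + 3/22 = 1/2
H(X) = -[(1/2)·log₂(1/2) + (1/2)·log₂(1/2)]
  = 0.5000 + 0.5000 = 1.0000 bits

Marginal of Y (column sums):
  P(Y=0) = 3/11 + 4/11 = 7/11
  P(Y=1) = 5/22 + 3/22 = 4/11
H(X|Y) = Σ_y P(y)·H(X|Y=y):
  Y=0: P(Y=0) = 7/11, P(X|Y=0) = (3/7, 4/7) → H(X|Y=0) = 0.9852
  Y=1: P(Y=1) = 4/11, P(X|Y=1) = (5/8, 3/8) → H(X|Y=1) = 0.9544
H(X|Y) = (7/11)·0.9852 + (4/11)·0.9544 = 0.9740 bits

I(X;Y) = H(X) - H(X|Y) = 1.0000 - 0.9740 = 0.0260 bits

Cross-check via I(X;Y) = H(X) + H(Y) - H(X,Y): computing H(Y) from the column sums and H(X,Y) from the 4 cells in the same way gives H(Y) = 0.9457 bits and H(X,Y) = 1.9197 bits, so
I(X;Y) = 1.0000 + 0.9457 - 1.9197 = 0.0260 bits ✓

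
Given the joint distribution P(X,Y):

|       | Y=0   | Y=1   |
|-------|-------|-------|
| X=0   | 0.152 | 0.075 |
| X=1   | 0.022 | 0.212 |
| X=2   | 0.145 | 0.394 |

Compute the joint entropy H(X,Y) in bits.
2.2223 bits

H(X,Y) = -Σ_{x,y} P(x,y) log₂ P(x,y). Per-cell terms -P(x,y)·log₂P(x,y):
  X=0: 0.4131, 0.2803
  X=1: 0.1211, 0.4744
  X=2: 0.4040, 0.5294
Sum of the 6 terms: H(X,Y) = 2.2223 bits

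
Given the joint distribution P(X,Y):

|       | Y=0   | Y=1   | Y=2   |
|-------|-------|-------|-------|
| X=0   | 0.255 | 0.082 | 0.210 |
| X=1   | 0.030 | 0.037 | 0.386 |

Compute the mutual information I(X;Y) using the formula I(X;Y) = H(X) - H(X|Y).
0.1909 bits

I(X;Y) = H(X) - H(X|Y)

Marginal of X (row sums):
  P(X=0) = 0.255 + 0.082 + 0.210 = 0.547
  P(X=1) = 0.030 + 0.037 + 0.386 = 0.453
H(X) = -[0.547·log₂(0.547) + 0.453·log₂(0.453)]
  = 0.4761 + 0.5175 = 0.9936 bits

Marginal of Y (column sums):
  P(Y=0) = 0.255 + 0.030 = 0.285
  P(Y=1) = 0.082 + 0.037 = 0.119
  P(Y=2) = 0.210 + 0.386 = 0.596
H(X|Y) = Σ_y P(y)·H(X|Y=y):
  Y=0: P(Y=0) = 0.285, P(X|Y=0) = (17/19, 2/19) → H(X|Y=0) = 0.4855
  Y=1: P(Y=1) = 0.119, P(X|Y=1) = (82/119, 37/119) → H(X|Y=1) = 0.8942
  Y=2: P(Y=2) = 0.596, P(X|Y=2) = (105/298, 193/298) → H(X|Y=2) = 0.9361
H(X|Y) = 0.285·0.4855 + 0.119·0.8942 + 0.596·0.9361 = 0.8027 bits

I(X;Y) = H(X) - H(X|Y) = 0.9936 - 0.8027 = 0.1909 bits

Cross-check via I(X;Y) = H(X) + H(Y) - H(X,Y): computing H(Y) from the column sums and H(X,Y) from the 6 cells in the same way gives H(Y) = 1.3266 bits and H(X,Y) = 2.1293 bits, so
I(X;Y) = 0.9936 + 1.3266 - 2.1293 = 0.1909 bits ✓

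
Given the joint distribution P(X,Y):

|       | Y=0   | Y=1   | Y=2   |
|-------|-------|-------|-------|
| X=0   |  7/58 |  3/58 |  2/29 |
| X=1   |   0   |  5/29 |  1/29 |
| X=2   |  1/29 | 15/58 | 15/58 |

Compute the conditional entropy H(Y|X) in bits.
1.1981 bits

H(Y|X) = H(X,Y) - H(X)

H(X,Y) = -Σ_{x,y} P(x,y) log₂ P(x,y). Per-cell terms -P(x,y)·log₂P(x,y):
  X=0: 0.36818, 0.22102, 0.26607
  X=1: 0.00000, 0.43725, 0.16752
  X=2: 0.16752, 0.50459, 0.50459
  (cells with P = 0 contribute 0)
Sum of the 9 terms: H(X,Y) = 2.6367 bits

Marginal of X (row sums):
  P(X=0) = 7/58 + 3/58 + 2/29 = 7/29
  P(X=1) = 0 + 5/29 + 1/29 = 6/29
  P(X=2) = 1/29 + 15/58 + 15/58 = 16/29
H(X) = -[(7/29)·log₂(7/29) + (6/29)·log₂(6/29) + (16/29)·log₂(16/29)]
  = 0.49498 + 0.47028 + 0.47337 = 1.4386 bits

H(Y|X) = H(X,Y) - H(X) = 2.6367 - 1.4386 = 1.1981 bits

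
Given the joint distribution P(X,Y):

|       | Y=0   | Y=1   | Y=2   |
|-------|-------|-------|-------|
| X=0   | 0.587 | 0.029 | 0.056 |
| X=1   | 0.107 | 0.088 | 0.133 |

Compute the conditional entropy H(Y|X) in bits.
0.9599 bits

H(Y|X) = H(X,Y) - H(X)

H(X,Y) = -Σ_{x,y} P(x,y) log₂ P(x,y). Per-cell terms -P(x,y)·log₂P(x,y):
  X=0: 0.4511, 0.1481, 0.2329
  X=1: 0.3450, 0.3086, 0.3871
Sum of the 6 terms: H(X,Y) = 1.8728 bits

Marginal of X (row sums):
  P(X=0) = 0.587 + 0.029 + 0.056 = 0.672
  P(X=1) = 0.107 + 0.088 + 0.133 = 0.328
H(X) = -[0.672·log₂(0.672) + 0.328·log₂(0.328)]
  = 0.3854 + 0.5275 = 0.9129 bits

H(Y|X) = H(X,Y) - H(X) = 1.8728 - 0.9129 = 0.9599 bits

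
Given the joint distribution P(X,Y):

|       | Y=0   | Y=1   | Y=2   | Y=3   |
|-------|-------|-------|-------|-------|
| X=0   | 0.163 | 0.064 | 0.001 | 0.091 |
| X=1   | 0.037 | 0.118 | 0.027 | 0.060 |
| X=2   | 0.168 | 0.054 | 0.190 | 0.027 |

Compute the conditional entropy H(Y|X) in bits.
1.6421 bits

H(Y|X) = H(X,Y) - H(X)

H(X,Y) = -Σ_{x,y} P(x,y) log₂ P(x,y). Per-cell terms -P(x,y)·log₂P(x,y):
  X=0: 0.4266, 0.2538, 0.0100, 0.3147
  X=1: 0.1760, 0.3638, 0.1407, 0.2435
  X=2: 0.4323, 0.2274, 0.4552, 0.1407
Sum of the 12 terms: H(X,Y) = 3.1847 bits

Marginal of X (row sums):
  P(X=0) = 0.163 + 0.064 + 0.001 + 0.091 = 0.319
  P(X=1) = 0.037 + 0.118 + 0.027 + 0.060 = 0.242
  P(X=2) = 0.168 + 0.054 + 0.190 + 0.027 = 0.439
H(X) = -[0.319·log₂(0.319) + 0.242·log₂(0.242) + 0.439·log₂(0.439)]
  = 0.5258 + 0.4954 + 0.5214 = 1.5426 bits

H(Y|X) = H(X,Y) - H(X) = 3.1847 - 1.5426 = 1.6421 bits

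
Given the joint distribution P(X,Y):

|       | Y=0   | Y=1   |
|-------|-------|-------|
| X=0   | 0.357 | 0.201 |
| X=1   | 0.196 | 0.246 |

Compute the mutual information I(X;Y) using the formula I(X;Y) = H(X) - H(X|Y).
0.0279 bits

I(X;Y) = H(X) - H(X|Y)

Marginal of X (row sums):
  P(X=0) = 0.357 + 0.201 = 0.558
  P(X=1) = 0.196 + 0.246 = 0.442
H(X) = -[0.558·log₂(0.558) + 0.442·log₂(0.442)]
  = 0.46965 + 0.52062 = 0.9903 bits

Marginal of Y (column sums):
  P(Y=0) = 0.357 + 0.196 = 0.553
  P(Y=1) = 0.201 + 0.246 = 0.447
H(X|Y) = Σ_y P(y)·H(X|Y=y):
  Y=0: P(Y=0) = 0.553, P(X|Y=0) = (51/79, 28/79) → H(X|Y=0) = 0.93796
  Y=1: P(Y=1) = 0.447, P(X|Y=1) = (67/149, 82/149) → H(X|Y=1) = 0.99268
H(X|Y) = 0.553·0.93796 + 0.447·0.99268 = 0.9624 bits

I(X;Y) = H(X) - H(X|Y) = 0.9903 - 0.9624 = 0.0279 bits

Cross-check via I(X;Y) = H(X) + H(Y) - H(X,Y): computing H(Y) from the column sums and H(X,Y) from the 4 cells in the same way gives H(Y) = 0.9919 bits and H(X,Y) = 1.9543 bits, so
I(X;Y) = 0.9903 + 0.9919 - 1.9543 = 0.0279 bits ✓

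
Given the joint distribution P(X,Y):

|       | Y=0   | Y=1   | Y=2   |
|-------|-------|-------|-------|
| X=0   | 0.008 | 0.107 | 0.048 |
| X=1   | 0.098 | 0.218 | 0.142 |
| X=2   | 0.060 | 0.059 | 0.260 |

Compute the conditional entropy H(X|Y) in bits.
1.3294 bits

H(X|Y) = H(X,Y) - H(Y)

H(X,Y) = -Σ_{x,y} P(x,y) log₂ P(x,y). Per-cell terms -P(x,y)·log₂P(x,y):
  X=0: 0.0557, 0.3450, 0.2103
  X=1: 0.3284, 0.4791, 0.3999
  X=2: 0.2435, 0.2409, 0.5053
Sum of the 9 terms: H(X,Y) = 2.8081 bits

Marginal of Y (column sums):
  P(Y=0) = 0.008 + 0.098 + 0.060 = 0.166
  P(Y=1) = 0.107 + 0.218 + 0.059 = 0.384
  P(Y=2) = 0.048 + 0.142 + 0.260 = 0.450
H(Y) = -[0.166·log₂(0.166) + 0.384·log₂(0.384) + 0.450·log₂(0.450)]
  = 0.4301 + 0.5302 + 0.5184 = 1.4787 bits

H(X|Y) = H(X,Y) - H(Y) = 2.8081 - 1.4787 = 1.3294 bits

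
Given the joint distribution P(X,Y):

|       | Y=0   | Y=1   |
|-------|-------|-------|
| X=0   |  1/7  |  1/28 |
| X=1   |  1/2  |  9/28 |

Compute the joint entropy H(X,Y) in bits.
1.5991 bits

H(X,Y) = -Σ_{x,y} P(x,y) log₂ P(x,y). Per-cell terms -P(x,y)·log₂P(x,y):
  X=0: 0.4011, 0.1717
  X=1: 0.5000, 0.5263
Sum of the 4 terms: H(X,Y) = 1.5991 bits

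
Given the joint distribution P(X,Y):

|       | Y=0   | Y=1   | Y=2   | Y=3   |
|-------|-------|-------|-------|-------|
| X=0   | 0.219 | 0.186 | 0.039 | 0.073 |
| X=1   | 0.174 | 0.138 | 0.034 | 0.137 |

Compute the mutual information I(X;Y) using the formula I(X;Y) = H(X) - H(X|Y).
0.0226 bits

I(X;Y) = H(X) - H(X|Y)

Marginal of X (row sums):
  P(X=0) = 0.219 + 0.186 + 0.039 + 0.073 = 0.517
  P(X=1) = 0.174 + 0.138 + 0.034 + 0.137 = 0.483
H(X) = -[0.517·log₂(0.517) + 0.483·log₂(0.483)]
  = 0.4921 + 0.5071 = 0.9992 bits

Marginal of Y (column sums):
  P(Y=0) = 0.219 + 0.174 = 0.393
  P(Y=1) = 0.186 + 0.138 = 0.324
  P(Y=2) = 0.039 + 0.034 = 0.073
  P(Y=3) = 0.073 + 0.137 = 0.210
H(X|Y) = Σ_y P(y)·H(X|Y=y):
  Y=0: P(Y=0) = 0.393, P(X|Y=0) = (73/131, 58/131) → H(X|Y=0) = 0.9905
  Y=1: P(Y=1) = 0.324, P(X|Y=1) = (31/54, 23/54) → H(X|Y=1) = 0.9841
  Y=2: P(Y=2) = 0.073, P(X|Y=2) = (39/73, 34/73) → H(X|Y=2) = 0.9966
  Y=3: P(Y=3) = 0.210, P(X|Y=3) = (73/210, 137/210) → H(X|Y=3) = 0.9319
H(X|Y) = 0.393·0.9905 + 0.324·0.9841 + 0.073·0.9966 + 0.210·0.9319 = 0.9766 bits

I(X;Y) = H(X) - H(X|Y) = 0.9992 - 0.9766 = 0.0226 bits

Cross-check via I(X;Y) = H(X) + H(Y) - H(X,Y): computing H(Y) from the column sums and H(X,Y) from the 8 cells in the same way gives H(Y) = 1.8048 bits and H(X,Y) = 2.7814 bits, so
I(X;Y) = 0.9992 + 1.8048 - 2.7814 = 0.0226 bits ✓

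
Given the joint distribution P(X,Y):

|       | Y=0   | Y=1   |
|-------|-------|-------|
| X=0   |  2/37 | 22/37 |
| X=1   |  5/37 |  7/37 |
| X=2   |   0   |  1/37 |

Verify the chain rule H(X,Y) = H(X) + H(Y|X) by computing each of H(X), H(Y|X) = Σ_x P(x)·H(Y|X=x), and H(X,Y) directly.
H(X) = 1.0727 bits, H(Y|X) = 0.5862 bits, H(X,Y) = 1.6590 bits

Marginal of X (row sums):
  P(X=0) = 2/37 + 22/37 = 24/37
  P(X=1) = 5/37 + 7/37 = 12/37
  P(X=2) = 0 + 1/37 = 1/37
H(X) = -[(24/37)·log₂(24/37) + (12/37)·log₂(12/37) + (1/37)·log₂(1/37)]
  = 0.40508 + 0.52686 + 0.14080 = 1.0727 bits

H(Y|X) = Σ_x P(x)·H(Y|X=x):
  X=0: P(X=0) = 24/37, P(Y|X=0) = (1/12, 11/12) → H(Y|X=0) = 0.41382
  X=1: P(X=1) = 12/37, P(Y|X=1) = (5/12, 7/12) → H(Y|X=1) = 0.97987
  X=2: P(X=2) = 1/37, P(Y|X=2) = (0, 1) → H(Y|X=2) = 0.00000
H(Y|X) = (24/37)·0.41382 + (12/37)·0.97987 + (1/37)·0.00000 = 0.5862 bits

H(X,Y) = -Σ_{x,y} P(x,y) log₂ P(x,y). Per-cell terms -P(x,y)·log₂P(x,y):
  X=0: 0.22754, 0.44596
  X=1: 0.39021, 0.45445
  X=2: 0.00000, 0.14080
  (cells with P = 0 contribute 0)
Sum of the 6 terms: H(X,Y) = 1.6590 bits

Chain rule check:
  H(X) + H(Y|X) = 1.0727 + 0.5862 = 1.6589 bits
  H(X,Y) = 1.6590 bits
✓ Chain rule verified (Δ = 0.0001 is 4-dp rounding noise: each of the three values was rounded independently).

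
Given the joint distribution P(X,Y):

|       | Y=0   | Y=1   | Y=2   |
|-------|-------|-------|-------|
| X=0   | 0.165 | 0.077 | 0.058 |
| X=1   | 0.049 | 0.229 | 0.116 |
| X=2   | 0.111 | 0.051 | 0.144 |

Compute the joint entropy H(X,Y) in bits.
2.9863 bits

H(X,Y) = -Σ_{x,y} P(x,y) log₂ P(x,y). Per-cell terms -P(x,y)·log₂P(x,y):
  X=0: 0.4289, 0.2848, 0.2383
  X=1: 0.2132, 0.4870, 0.3605
  X=2: 0.3520, 0.2190, 0.4026
Sum of the 9 terms: H(X,Y) = 2.9863 bits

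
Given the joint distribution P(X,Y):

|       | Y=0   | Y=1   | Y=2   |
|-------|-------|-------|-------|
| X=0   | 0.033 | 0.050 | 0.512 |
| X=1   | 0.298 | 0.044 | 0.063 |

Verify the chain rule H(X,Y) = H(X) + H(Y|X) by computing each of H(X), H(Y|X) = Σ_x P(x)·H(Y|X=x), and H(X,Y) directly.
H(X) = 0.9738 bits, H(Y|X) = 0.8692 bits, H(X,Y) = 1.8430 bits

Marginal of X (row sums):
  P(X=0) = 0.033 + 0.050 + 0.512 = 0.595
  P(X=1) = 0.298 + 0.044 + 0.063 = 0.405
H(X) = -[0.595·log₂(0.595) + 0.405·log₂(0.405)]
  = 0.44568 + 0.52812 = 0.9738 bits

H(Y|X) = Σ_x P(x)·H(Y|X=x):
  X=0: P(X=0) = 0.595, P(Y|X=0) = (33/595, 10/119, 512/595) → H(Y|X=0) = 0.71816
  X=1: P(X=1) = 0.405, P(Y|X=1) = (298/405, 44/405, 7/45) → H(Y|X=1) = 1.09117
H(Y|X) = 0.595·0.71816 + 0.405·1.09117 = 0.8692 bits

H(X,Y) = -Σ_{x,y} P(x,y) log₂ P(x,y). Per-cell terms -P(x,y)·log₂P(x,y):
  X=0: 0.16241, 0.21610, 0.49448
  X=1: 0.52049, 0.19828, 0.25128
Sum of the 6 terms: H(X,Y) = 1.8430 bits

Chain rule check:
  H(X) + H(Y|X) = 0.9738 + 0.8692 = 1.8430 bits
  H(X,Y) = 1.8430 bits
✓ Chain rule verified.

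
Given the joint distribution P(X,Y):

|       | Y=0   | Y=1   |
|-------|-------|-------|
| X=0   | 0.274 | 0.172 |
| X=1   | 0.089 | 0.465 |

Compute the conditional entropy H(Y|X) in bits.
0.7813 bits

H(Y|X) = H(X,Y) - H(X)

H(X,Y) = -Σ_{x,y} P(x,y) log₂ P(x,y). Per-cell terms -P(x,y)·log₂P(x,y):
  X=0: 0.511764, 0.436797
  X=1: 0.310615, 0.513684
Sum of the 4 terms: H(X,Y) = 1.77286 bits

Marginal of X (row sums):
  P(X=0) = 0.274 + 0.172 = 0.446
  P(X=1) = 0.089 + 0.465 = 0.554
H(X) = -[0.446·log₂(0.446) + 0.554·log₂(0.554)]
  = 0.519538 + 0.472031 = 0.99157 bits

H(Y|X) = H(X,Y) - H(X) = 1.77286 - 0.99157 = 0.7813 bits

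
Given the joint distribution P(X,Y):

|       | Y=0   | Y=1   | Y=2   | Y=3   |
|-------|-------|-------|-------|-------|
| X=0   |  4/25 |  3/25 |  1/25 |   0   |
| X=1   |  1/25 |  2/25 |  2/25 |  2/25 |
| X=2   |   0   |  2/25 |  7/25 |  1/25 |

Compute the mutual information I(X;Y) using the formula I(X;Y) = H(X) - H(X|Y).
0.4159 bits

I(X;Y) = H(X) - H(X|Y)

Marginal of X (row sums):
  P(X=0) = 4/25 + 3/25 + 1/25 + 0 = 8/25
  P(X=1) = 1/25 + 2/25 + 2/25 + 2/25 = 7/25
  P(X=2) = 0 + 2/25 + 7/25 + 1/25 = 2/5
H(X) = -[(8/25)·log₂(8/25) + (7/25)·log₂(7/25) + (2/5)·log₂(2/5)]
  = 0.5260340 + 0.5142204 + 0.5287712 = 1.569026 bits

Marginal of Y (column sums):
  P(Y=0) = 4/25 + 1/25 + 0 = 1/5
  P(Y=1) = 3/25 + 2/25 + 2/25 = 7/25
  P(Y=2) = 1/25 + 2/25 + 7/25 = 2/5
  P(Y=3) = 0 + 2/25 + 1/25 = 3/25
H(X|Y) = Σ_y P(y)·H(X|Y=y):
  Y=0: P(Y=0) = 1/5, P(X|Y=0) = (4/5, 1/5, 0) → H(X|Y=0) = 0.7219281
  Y=1: P(Y=1) = 7/25, P(X|Y=1) = (3/7, 2/7, 2/7) → H(X|Y=1) = 1.5566567
  Y=2: P(Y=2) = 2/5, P(X|Y=2) = (1/10, 1/5, 7/10) → H(X|Y=2) = 1.1567796
  Y=3: P(Y=3) = 3/25, P(X|Y=3) = (0, 2/3, 1/3) → H(X|Y=3) = 0.9182958
H(X|Y) = (1/5)·0.7219281 + (7/25)·1.5566567 + (2/5)·1.1567796 + (3/25)·0.9182958 = 1.153157 bits

I(X;Y) = H(X) - H(X|Y) = 1.569026 - 1.153157 = 0.4159 bits

Cross-check via I(X;Y) = H(X) + H(Y) - H(X,Y): computing H(Y) from the column sums and H(X,Y) from the 12 cells in the same way gives H(Y) = 1.874444 bits and H(X,Y) = 3.027601 bits, so
I(X;Y) = 1.569026 + 1.874444 - 3.027601 = 0.4159 bits ✓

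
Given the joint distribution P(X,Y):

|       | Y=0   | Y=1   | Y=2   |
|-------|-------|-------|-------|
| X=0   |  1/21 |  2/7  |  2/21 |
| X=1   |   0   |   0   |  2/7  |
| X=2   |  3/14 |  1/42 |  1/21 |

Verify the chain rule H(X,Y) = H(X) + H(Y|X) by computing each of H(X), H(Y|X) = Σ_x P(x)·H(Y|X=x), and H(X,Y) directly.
H(X) = 1.5567 bits, H(Y|X) = 0.8221 bits, H(X,Y) = 2.3788 bits

Marginal of X (row sums):
  P(X=0) = 1/21 + 2/7 + 2/21 = 3/7
  P(X=1) = 0 + 0 + 2/7 = 2/7
  P(X=2) = 3/14 + 1/42 + 1/21 = 2/7
H(X) = -[(3/7)·log₂(3/7) + (2/7)·log₂(2/7) + (2/7)·log₂(2/7)]
  = 0.52388 + 0.51639 + 0.51639 = 1.5567 bits

H(Y|X) = Σ_x P(x)·H(Y|X=x):
  X=0: P(X=0) = 3/7, P(Y|X=0) = (1/9, 2/3, 2/9) → H(Y|X=0) = 1.22439
  X=1: P(X=1) = 2/7, P(Y|X=1) = (0, 0, 1) → H(Y|X=1) = 0.00000
  X=2: P(X=2) = 2/7, P(Y|X=2) = (3/4, 1/12, 1/6) → H(Y|X=2) = 1.04085
H(Y|X) = (3/7)·1.22439 + (2/7)·0.00000 + (2/7)·1.04085 = 0.8221 bits

H(X,Y) = -Σ_{x,y} P(x,y) log₂ P(x,y). Per-cell terms -P(x,y)·log₂P(x,y):
  X=0: 0.20916, 0.51639, 0.32308
  X=1: 0.00000, 0.00000, 0.51639
  X=2: 0.47623, 0.12839, 0.20916
  (cells with P = 0 contribute 0)
Sum of the 9 terms: H(X,Y) = 2.3788 bits

Chain rule check:
  H(X) + H(Y|X) = 1.5567 + 0.8221 = 2.3788 bits
  H(X,Y) = 2.3788 bits
✓ Chain rule verified.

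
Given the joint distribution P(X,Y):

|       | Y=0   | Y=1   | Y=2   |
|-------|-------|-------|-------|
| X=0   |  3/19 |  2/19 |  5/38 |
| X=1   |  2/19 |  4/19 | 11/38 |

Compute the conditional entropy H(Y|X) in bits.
1.5124 bits

H(Y|X) = H(X,Y) - H(X)

H(X,Y) = -Σ_{x,y} P(x,y) log₂ P(x,y). Per-cell terms -P(x,y)·log₂P(x,y):
  X=0: 0.4205, 0.3419, 0.3850
  X=1: 0.3419, 0.4732, 0.5177
Sum of the 6 terms: H(X,Y) = 2.4802 bits

Marginal of X (row sums):
  P(X=0) = 3/19 + 2/19 + 5/38 = 15/38
  P(X=1) = 2/19 + 4/19 + 11/38 = 23/38
H(X) = -[(15/38)·log₂(15/38) + (23/38)·log₂(23/38)]
  = 0.5294 + 0.4384 = 0.9678 bits

H(Y|X) = H(X,Y) - H(X) = 2.4802 - 0.9678 = 1.5124 bits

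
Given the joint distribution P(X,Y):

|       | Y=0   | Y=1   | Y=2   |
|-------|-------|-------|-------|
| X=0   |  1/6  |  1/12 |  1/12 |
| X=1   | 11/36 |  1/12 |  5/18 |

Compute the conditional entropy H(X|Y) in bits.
0.8904 bits

H(X|Y) = H(X,Y) - H(Y)

H(X,Y) = -Σ_{x,y} P(x,y) log₂ P(x,y). Per-cell terms -P(x,y)·log₂P(x,y):
  X=0: 0.430827, 0.298747, 0.298747
  X=1: 0.522651, 0.298747, 0.513332
Sum of the 6 terms: H(X,Y) = 2.36305 bits

Marginal of Y (column sums):
  P(Y=0) = 1/6 + 11/36 = 17/36
  P(Y=1) = 1/12 + 1/12 = 1/6
  P(Y=2) = 1/12 + 5/18 = 13/36
H(Y) = -[(17/36)·log₂(17/36) + (1/6)·log₂(1/6) + (13/36)·log₂(13/36)]
  = 0.511163 + 0.430827 + 0.530647 = 1.47264 bits

H(X|Y) = H(X,Y) - H(Y) = 2.36305 - 1.47264 = 0.8904 bits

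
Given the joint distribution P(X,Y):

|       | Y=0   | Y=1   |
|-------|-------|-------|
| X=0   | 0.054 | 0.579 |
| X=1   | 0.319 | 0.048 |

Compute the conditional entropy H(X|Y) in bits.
0.4670 bits

H(X|Y) = H(X,Y) - H(Y)

H(X,Y) = -Σ_{x,y} P(x,y) log₂ P(x,y). Per-cell terms -P(x,y)·log₂P(x,y):
  X=0: 0.22739, 0.45646
  X=1: 0.52583, 0.21028
Sum of the 4 terms: H(X,Y) = 1.41996 bits

Marginal of Y (column sums):
  P(Y=0) = 0.054 + 0.319 = 0.373
  P(Y=1) = 0.579 + 0.048 = 0.627
H(Y) = -[0.373·log₂(0.373) + 0.627·log₂(0.627)]
  = 0.53069 + 0.42226 = 0.95295 bits

H(X|Y) = H(X,Y) - H(Y) = 1.41996 - 0.95295 = 0.4670 bits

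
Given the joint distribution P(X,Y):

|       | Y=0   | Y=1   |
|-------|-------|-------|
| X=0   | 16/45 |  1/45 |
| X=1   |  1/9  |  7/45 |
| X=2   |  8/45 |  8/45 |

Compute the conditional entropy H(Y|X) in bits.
0.7388 bits

H(Y|X) = H(X,Y) - H(X)

H(X,Y) = -Σ_{x,y} P(x,y) log₂ P(x,y). Per-cell terms -P(x,y)·log₂P(x,y):
  X=0: 0.53044, 0.12204
  X=1: 0.35221, 0.41759
  X=2: 0.44300, 0.44300
Sum of the 6 terms: H(X,Y) = 2.3083 bits

Marginal of X (row sums):
  P(X=0) = 16/45 + 1/45 = 17/45
  P(X=1) = 1/9 + 7/45 = 4/15
  P(X=2) = 8/45 + 8/45 = 16/45
H(X) = -[(17/45)·log₂(17/45) + (4/15)·log₂(4/15) + (16/45)·log₂(16/45)]
  = 0.53055 + 0.50850 + 0.53044 = 1.5695 bits

H(Y|X) = H(X,Y) - H(X) = 2.3083 - 1.5695 = 0.7388 bits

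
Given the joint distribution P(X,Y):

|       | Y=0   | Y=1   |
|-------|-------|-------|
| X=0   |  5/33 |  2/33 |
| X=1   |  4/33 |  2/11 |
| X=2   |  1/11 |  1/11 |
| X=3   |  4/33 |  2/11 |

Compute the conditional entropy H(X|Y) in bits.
1.9196 bits

H(X|Y) = H(X,Y) - H(Y)

H(X,Y) = -Σ_{x,y} P(x,y) log₂ P(x,y). Per-cell terms -P(x,y)·log₂P(x,y):
  X=0: 0.412495, 0.245115
  X=1: 0.369017, 0.447169
  X=2: 0.314494, 0.314494
  X=3: 0.369017, 0.447169
Sum of the 8 terms: H(X,Y) = 2.91897 bits

Marginal of Y (column sums):
  P(Y=0) = 5/33 + 4/33 + 1/11 + 4/33 = 16/33
  P(Y=1) = 2/33 + 2/11 + 1/11 + 2/11 = 17/33
H(Y) = -[(16/33)·log₂(16/33) + (17/33)·log₂(17/33)]
  = 0.506373 + 0.492965 = 0.99934 bits

H(X|Y) = H(X,Y) - H(Y) = 2.91897 - 0.99934 = 1.9196 bits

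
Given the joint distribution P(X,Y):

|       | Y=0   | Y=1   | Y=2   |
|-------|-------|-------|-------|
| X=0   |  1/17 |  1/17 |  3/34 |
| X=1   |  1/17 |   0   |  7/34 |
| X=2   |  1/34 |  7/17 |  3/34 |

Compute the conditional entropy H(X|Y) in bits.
1.0368 bits

H(X|Y) = H(X,Y) - H(Y)

H(X,Y) = -Σ_{x,y} P(x,y) log₂ P(x,y). Per-cell terms -P(x,y)·log₂P(x,y):
  X=0: 0.24044, 0.24044, 0.30904
  X=1: 0.24044, 0.00000, 0.46943
  X=2: 0.14963, 0.52710, 0.30904
  (cells with P = 0 contribute 0)
Sum of the 9 terms: H(X,Y) = 2.4856 bits

Marginal of Y (column sums):
  P(Y=0) = 1/17 + 1/17 + 1/34 = 5/34
  P(Y=1) = 1/17 + 0 + 7/17 = 8/17
  P(Y=2) = 3/34 + 7/34 + 3/34 = 13/34
H(Y) = -[(5/34)·log₂(5/34) + (8/17)·log₂(8/17) + (13/34)·log₂(13/34)]
  = 0.40670 + 0.51175 + 0.53033 = 1.4488 bits

H(X|Y) = H(X,Y) - H(Y) = 2.4856 - 1.4488 = 1.0368 bits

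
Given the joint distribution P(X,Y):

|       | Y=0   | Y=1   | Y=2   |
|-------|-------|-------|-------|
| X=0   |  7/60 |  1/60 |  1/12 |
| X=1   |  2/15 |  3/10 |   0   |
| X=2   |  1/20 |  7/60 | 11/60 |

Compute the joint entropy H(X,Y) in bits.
2.6939 bits

H(X,Y) = -Σ_{x,y} P(x,y) log₂ P(x,y). Per-cell terms -P(x,y)·log₂P(x,y):
  X=0: 0.36161, 0.09845, 0.29875
  X=1: 0.38759, 0.52109, 0.00000
  X=2: 0.21610, 0.36161, 0.44870
  (cells with P = 0 contribute 0)
Sum of the 9 terms: H(X,Y) = 2.6939 bits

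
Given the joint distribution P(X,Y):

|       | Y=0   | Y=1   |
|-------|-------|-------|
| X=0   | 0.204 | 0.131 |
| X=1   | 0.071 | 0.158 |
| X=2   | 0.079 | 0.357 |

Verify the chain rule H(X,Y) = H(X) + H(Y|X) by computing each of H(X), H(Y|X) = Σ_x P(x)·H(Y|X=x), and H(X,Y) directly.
H(X) = 1.5377 bits, H(Y|X) = 0.8256 bits, H(X,Y) = 2.3633 bits

Marginal of X (row sums):
  P(X=0) = 0.204 + 0.131 = 0.335
  P(X=1) = 0.071 + 0.158 = 0.229
  P(X=2) = 0.079 + 0.357 = 0.436
H(X) = -[0.335·log₂(0.335) + 0.229·log₂(0.229) + 0.436·log₂(0.436)]
  = 0.52855 + 0.48699 + 0.52215 = 1.5377 bits

H(Y|X) = Σ_x P(x)·H(Y|X=x):
  X=0: P(X=0) = 0.335, P(Y|X=0) = (204/335, 131/335) → H(Y|X=0) = 0.96547
  X=1: P(X=1) = 0.229, P(Y|X=1) = (71/229, 158/229) → H(Y|X=1) = 0.89322
  X=2: P(X=2) = 0.436, P(Y|X=2) = (79/436, 357/436) → H(Y|X=2) = 0.68268
H(Y|X) = 0.335·0.96547 + 0.229·0.89322 + 0.436·0.68268 = 0.8256 bits

H(X,Y) = -Σ_{x,y} P(x,y) log₂ P(x,y). Per-cell terms -P(x,y)·log₂P(x,y):
  X=0: 0.46785, 0.38414
  X=1: 0.27094, 0.42060
  X=2: 0.28930, 0.53050
Sum of the 6 terms: H(X,Y) = 2.3633 bits

Chain rule check:
  H(X) + H(Y|X) = 1.5377 + 0.8256 = 2.3633 bits
  H(X,Y) = 2.3633 bits
✓ Chain rule verified.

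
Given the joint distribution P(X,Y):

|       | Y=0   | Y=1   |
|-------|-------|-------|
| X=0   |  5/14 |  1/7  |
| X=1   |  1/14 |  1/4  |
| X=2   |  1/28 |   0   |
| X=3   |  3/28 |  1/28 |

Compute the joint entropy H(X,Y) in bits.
2.3922 bits

H(X,Y) = -Σ_{x,y} P(x,y) log₂ P(x,y). Per-cell terms -P(x,y)·log₂P(x,y):
  X=0: 0.530510, 0.401051
  X=1: 0.271954, 0.500000
  X=2: 0.171691, 0.000000
  X=3: 0.345256, 0.171691
  (cells with P = 0 contribute 0)
Sum of the 8 terms: H(X,Y) = 2.3922 bits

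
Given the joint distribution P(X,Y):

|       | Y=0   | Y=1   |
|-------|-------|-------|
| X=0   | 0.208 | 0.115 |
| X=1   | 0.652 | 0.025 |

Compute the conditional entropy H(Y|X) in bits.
0.4578 bits

H(Y|X) = H(X,Y) - H(X)

H(X,Y) = -Σ_{x,y} P(x,y) log₂ P(x,y). Per-cell terms -P(x,y)·log₂P(x,y):
  X=0: 0.47119, 0.35883
  X=1: 0.40232, 0.13305
Sum of the 4 terms: H(X,Y) = 1.3654 bits

Marginal of X (row sums):
  P(X=0) = 0.208 + 0.115 = 0.323
  P(X=1) = 0.652 + 0.025 = 0.677
H(X) = -[0.323·log₂(0.323) + 0.677·log₂(0.677)]
  = 0.52662 + 0.38100 = 0.9076 bits

H(Y|X) = H(X,Y) - H(X) = 1.3654 - 0.9076 = 0.4578 bits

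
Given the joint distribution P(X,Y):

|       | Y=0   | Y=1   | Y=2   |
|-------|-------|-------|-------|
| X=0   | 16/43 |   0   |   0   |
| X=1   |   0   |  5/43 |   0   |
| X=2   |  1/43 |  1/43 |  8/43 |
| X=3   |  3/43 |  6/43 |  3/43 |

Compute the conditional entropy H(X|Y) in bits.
0.9973 bits

H(X|Y) = H(X,Y) - H(Y)

H(X,Y) = -Σ_{x,y} P(x,y) log₂ P(x,y). Per-cell terms -P(x,y)·log₂P(x,y):
  X=0: 0.53070, 0.00000, 0.00000
  X=1: 0.00000, 0.36097, 0.00000
  X=2: 0.12619, 0.12619, 0.45140
  X=3: 0.26800, 0.39646, 0.26800
  (cells with P = 0 contribute 0)
Sum of the 12 terms: H(X,Y) = 2.5279 bits

Marginal of Y (column sums):
  P(Y=0) = 16/43 + 0 + 1/43 + 3/43 = 20/43
  P(Y=1) = 0 + 5/43 + 1/43 + 6/43 = 12/43
  P(Y=2) = 0 + 0 + 8/43 + 3/43 = 11/43
H(Y) = -[(20/43)·log₂(20/43) + (12/43)·log₂(12/43) + (11/43)·log₂(11/43)]
  = 0.51364 + 0.51385 + 0.50314 = 1.5306 bits

H(X|Y) = H(X,Y) - H(Y) = 2.5279 - 1.5306 = 0.9973 bits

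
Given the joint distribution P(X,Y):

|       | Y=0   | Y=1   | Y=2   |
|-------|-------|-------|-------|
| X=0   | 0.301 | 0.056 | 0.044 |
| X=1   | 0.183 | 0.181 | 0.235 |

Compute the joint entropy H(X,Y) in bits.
2.3382 bits

H(X,Y) = -Σ_{x,y} P(x,y) log₂ P(x,y). Per-cell terms -P(x,y)·log₂P(x,y):
  X=0: 0.52138, 0.23287, 0.19828
  X=1: 0.44837, 0.44633, 0.49098
Sum of the 6 terms: H(X,Y) = 2.3382 bits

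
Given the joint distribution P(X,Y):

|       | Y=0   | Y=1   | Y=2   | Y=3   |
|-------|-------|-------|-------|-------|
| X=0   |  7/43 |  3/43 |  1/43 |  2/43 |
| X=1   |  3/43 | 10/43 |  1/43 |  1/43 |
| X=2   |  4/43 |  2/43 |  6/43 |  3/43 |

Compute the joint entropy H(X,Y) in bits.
3.2252 bits

H(X,Y) = -Σ_{x,y} P(x,y) log₂ P(x,y). Per-cell terms -P(x,y)·log₂P(x,y):
  X=0: 0.42633, 0.26800, 0.12619, 0.20587
  X=1: 0.26800, 0.48938, 0.12619, 0.12619
  X=2: 0.31872, 0.20587, 0.39646, 0.26800
Sum of the 12 terms: H(X,Y) = 3.2252 bits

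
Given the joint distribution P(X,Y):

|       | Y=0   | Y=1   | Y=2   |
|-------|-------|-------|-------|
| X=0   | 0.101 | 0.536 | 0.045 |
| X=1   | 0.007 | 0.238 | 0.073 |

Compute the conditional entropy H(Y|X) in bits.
0.9341 bits

H(Y|X) = H(X,Y) - H(X)

H(X,Y) = -Σ_{x,y} P(x,y) log₂ P(x,y). Per-cell terms -P(x,y)·log₂P(x,y):
  X=0: 0.33406, 0.48224, 0.20133
  X=1: 0.05011, 0.49289, 0.27565
Sum of the 6 terms: H(X,Y) = 1.8363 bits

Marginal of X (row sums):
  P(X=0) = 0.101 + 0.536 + 0.045 = 0.682
  P(X=1) = 0.007 + 0.238 + 0.073 = 0.318
H(X) = -[0.682·log₂(0.682) + 0.318·log₂(0.318)]
  = 0.37657 + 0.52562 = 0.9022 bits

H(Y|X) = H(X,Y) - H(X) = 1.8363 - 0.9022 = 0.9341 bits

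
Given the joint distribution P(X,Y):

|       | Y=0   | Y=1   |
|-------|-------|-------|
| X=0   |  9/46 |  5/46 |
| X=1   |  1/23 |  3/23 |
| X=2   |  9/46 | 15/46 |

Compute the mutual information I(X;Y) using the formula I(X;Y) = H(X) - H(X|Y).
0.0625 bits

I(X;Y) = H(X) - H(X|Y)

Marginal of X (row sums):
  P(X=0) = 9/46 + 5/46 = 7/23
  P(X=1) = 1/23 + 3/23 = 4/23
  P(X=2) = 9/46 + 15/46 = 12/23
H(X) = -[(7/23)·log₂(7/23) + (4/23)·log₂(4/23) + (12/23)·log₂(12/23)]
  = 0.5223 + 0.4389 + 0.4897 = 1.4509 bits

Marginal of Y (column sums):
  P(Y=0) = 9/46 + 1/23 + 9/46 = 10/23
  P(Y=1) = 5/46 + 3/23 + 15/46 = 13/23
H(X|Y) = Σ_y P(y)·H(X|Y=y):
  Y=0: P(Y=0) = 10/23, P(X|Y=0) = (9/20, 1/10, 9/20) → H(X|Y=0) = 1.3690
  Y=1: P(Y=1) = 13/23, P(X|Y=1) = (5/26, 3/13, 15/26) → H(X|Y=1) = 1.4034
H(X|Y) = (10/23)·1.3690 + (13/23)·1.4034 = 1.3884 bits

I(X;Y) = H(X) - H(X|Y) = 1.4509 - 1.3884 = 0.0625 bits

Cross-check via I(X;Y) = H(X) + H(Y) - H(X,Y): computing H(Y) from the column sums and H(X,Y) from the 6 cells in the same way gives H(Y) = 0.9877 bits and H(X,Y) = 2.3761 bits, so
I(X;Y) = 1.4509 + 0.9877 - 2.3761 = 0.0625 bits ✓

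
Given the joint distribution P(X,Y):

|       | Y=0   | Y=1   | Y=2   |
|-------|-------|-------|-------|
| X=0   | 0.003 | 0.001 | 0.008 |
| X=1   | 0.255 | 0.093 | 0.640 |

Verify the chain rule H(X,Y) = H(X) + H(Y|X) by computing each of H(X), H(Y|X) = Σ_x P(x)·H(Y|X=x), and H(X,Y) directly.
H(X) = 0.0938 bits, H(Y|X) = 1.2305 bits, H(X,Y) = 1.3243 bits

Marginal of X (row sums):
  P(X=0) = 0.003 + 0.001 + 0.008 = 0.012
  P(X=1) = 0.255 + 0.093 + 0.640 = 0.988
H(X) = -[0.012·log₂(0.012) + 0.988·log₂(0.988)]
  = 0.0766 + 0.0172 = 0.0938 bits

H(Y|X) = Σ_x P(x)·H(Y|X=x):
  X=0: P(X=0) = 0.012, P(Y|X=0) = (1/4, 1/12, 2/3) → H(Y|X=0) = 1.1887
  X=1: P(X=1) = 0.988, P(Y|X=1) = (255/988, 93/988, 160/247) → H(Y|X=1) = 1.2310
H(Y|X) = 0.012·1.1887 + 0.988·1.2310 = 1.2305 bits

H(X,Y) = -Σ_{x,y} P(x,y) log₂ P(x,y). Per-cell terms -P(x,y)·log₂P(x,y):
  X=0: 0.0251, 0.0100, 0.0557
  X=1: 0.5027, 0.3187, 0.4121
Sum of the 6 terms: H(X,Y) = 1.3243 bits

Chain rule check:
  H(X) + H(Y|X) = 0.0938 + 1.2305 = 1.3243 bits
  H(X,Y) = 1.3243 bits
✓ Chain rule verified.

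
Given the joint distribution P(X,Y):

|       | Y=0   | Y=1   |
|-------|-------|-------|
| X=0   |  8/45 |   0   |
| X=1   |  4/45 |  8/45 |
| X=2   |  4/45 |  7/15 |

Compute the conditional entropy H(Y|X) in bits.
0.5973 bits

H(Y|X) = H(X,Y) - H(X)

H(X,Y) = -Σ_{x,y} P(x,y) log₂ P(x,y). Per-cell terms -P(x,y)·log₂P(x,y):
  X=0: 0.4430, 0.0000
  X=1: 0.3104, 0.4430
  X=2: 0.3104, 0.5131
  (cells with P = 0 contribute 0)
Sum of the 6 terms: H(X,Y) = 2.0199 bits

Marginal of X (row sums):
  P(X=0) = 8/45 + 0 = 8/45
  P(X=1) = 4/45 + 8/45 = 4/15
  P(X=2) = 4/45 + 7/15 = 5/9
H(X) = -[(8/45)·log₂(8/45) + (4/15)·log₂(4/15) + (5/9)·log₂(5/9)]
  = 0.4430 + 0.5085 + 0.4711 = 1.4226 bits

H(Y|X) = H(X,Y) - H(X) = 2.0199 - 1.4226 = 0.5973 bits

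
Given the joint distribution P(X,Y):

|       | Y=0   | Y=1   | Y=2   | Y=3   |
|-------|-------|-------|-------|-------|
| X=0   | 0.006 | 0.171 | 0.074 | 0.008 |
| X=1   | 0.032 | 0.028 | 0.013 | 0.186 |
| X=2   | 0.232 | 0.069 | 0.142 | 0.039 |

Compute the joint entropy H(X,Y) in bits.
2.9874 bits

H(X,Y) = -Σ_{x,y} P(x,y) log₂ P(x,y). Per-cell terms -P(x,y)·log₂P(x,y):
  X=0: 0.0443, 0.4357, 0.2780, 0.0557
  X=1: 0.1589, 0.1444, 0.0814, 0.4514
  X=2: 0.4890, 0.2662, 0.3999, 0.1825
Sum of the 12 terms: H(X,Y) = 2.9874 bits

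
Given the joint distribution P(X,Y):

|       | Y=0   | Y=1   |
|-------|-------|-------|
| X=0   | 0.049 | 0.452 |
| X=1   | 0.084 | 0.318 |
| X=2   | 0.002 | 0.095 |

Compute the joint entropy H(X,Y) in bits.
1.8974 bits

H(X,Y) = -Σ_{x,y} P(x,y) log₂ P(x,y). Per-cell terms -P(x,y)·log₂P(x,y):
  X=0: 0.213203, 0.517814
  X=1: 0.300171, 0.525623
  X=2: 0.017932, 0.322613
Sum of the 6 terms: H(X,Y) = 1.8974 bits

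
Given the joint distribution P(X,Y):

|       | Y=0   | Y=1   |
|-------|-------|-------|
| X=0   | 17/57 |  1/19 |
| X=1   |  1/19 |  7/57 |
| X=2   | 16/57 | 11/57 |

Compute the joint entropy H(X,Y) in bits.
2.3118 bits

H(X,Y) = -Σ_{x,y} P(x,y) log₂ P(x,y). Per-cell terms -P(x,y)·log₂P(x,y):
  X=0: 0.52057, 0.22358
  X=1: 0.22358, 0.37156
  X=2: 0.51450, 0.45804
Sum of the 6 terms: H(X,Y) = 2.3118 bits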